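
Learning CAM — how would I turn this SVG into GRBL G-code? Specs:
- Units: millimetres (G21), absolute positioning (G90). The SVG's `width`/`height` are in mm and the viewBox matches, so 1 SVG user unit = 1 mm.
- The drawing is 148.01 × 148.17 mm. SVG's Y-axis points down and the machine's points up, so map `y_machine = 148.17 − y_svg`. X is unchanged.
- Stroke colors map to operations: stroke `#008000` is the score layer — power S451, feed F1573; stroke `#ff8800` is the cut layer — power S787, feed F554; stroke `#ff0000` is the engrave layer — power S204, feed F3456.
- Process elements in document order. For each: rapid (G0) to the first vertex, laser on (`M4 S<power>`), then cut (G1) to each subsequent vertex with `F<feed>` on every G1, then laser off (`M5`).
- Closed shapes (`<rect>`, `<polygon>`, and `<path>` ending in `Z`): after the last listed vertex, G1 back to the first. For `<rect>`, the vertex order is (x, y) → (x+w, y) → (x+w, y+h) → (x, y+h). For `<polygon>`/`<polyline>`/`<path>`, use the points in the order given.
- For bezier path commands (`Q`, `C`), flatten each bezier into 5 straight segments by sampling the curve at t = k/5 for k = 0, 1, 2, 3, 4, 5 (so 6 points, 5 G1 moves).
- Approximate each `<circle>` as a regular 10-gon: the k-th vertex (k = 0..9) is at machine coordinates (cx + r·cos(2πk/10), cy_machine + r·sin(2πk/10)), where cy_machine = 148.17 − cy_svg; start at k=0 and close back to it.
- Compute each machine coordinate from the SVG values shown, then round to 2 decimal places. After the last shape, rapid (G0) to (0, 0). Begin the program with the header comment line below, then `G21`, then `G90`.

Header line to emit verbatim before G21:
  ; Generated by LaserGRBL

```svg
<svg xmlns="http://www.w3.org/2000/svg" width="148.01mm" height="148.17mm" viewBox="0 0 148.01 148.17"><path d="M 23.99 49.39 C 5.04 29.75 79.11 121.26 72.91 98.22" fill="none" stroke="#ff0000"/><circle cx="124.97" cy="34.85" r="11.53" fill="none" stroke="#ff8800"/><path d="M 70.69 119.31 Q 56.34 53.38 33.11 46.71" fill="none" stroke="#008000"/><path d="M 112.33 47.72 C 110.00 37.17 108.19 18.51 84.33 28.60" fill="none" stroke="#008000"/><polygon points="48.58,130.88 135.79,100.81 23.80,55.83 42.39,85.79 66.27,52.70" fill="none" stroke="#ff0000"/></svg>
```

Since the viewBox matches the mm dimensions, user units are millimetres directly. The only transform is the Y-flip y_m = 148.17 − y_svg.

Shape 1 is a cubic bezier drawn with `<path>`. Its stroke #ff0000 means engrave at S204, F3456. After flipping Y the toolpath is (23.99,98.78) → (22.40,99.03) → (34.81,83.44) → (52.91,62.84) → (68.38,48.07) → (72.91,49.95).

Shape 2 is a circle drawn with `<circle>`. Its stroke #ff8800 means cut at S787, F554. After flipping Y the toolpath is (136.50,113.32) → (134.30,120.10) → (128.53,124.29) → (121.41,124.29) → (115.64,120.10) → (113.44,113.32) → (115.64,106.54) → (121.41,102.35) → (128.53,102.35) → (134.30,106.54) → (136.50,113.32), returning to the start.

Shape 3 is a quadratic bezier drawn with `<path>`. Its stroke #008000 means score at S451, F1573. After flipping Y the toolpath is (70.69,28.86) → (64.59,52.86) → (57.79,72.12) → (50.27,86.64) → (42.05,96.42) → (33.11,101.46).

Shape 4 is a cubic bezier drawn with `<path>`. Its stroke #008000 means score at S451, F1573. After flipping Y the toolpath is (112.33,100.45) → (110.81,107.46) → (108.34,114.64) → (103.82,120.24) → (96.18,122.47) → (84.33,119.57).

Shape 5 is a closed polygon drawn with `<polygon>`. Its stroke #ff0000 means engrave at S204, F3456. After flipping Y the toolpath is (48.58,17.29) → (135.79,47.36) → (23.80,92.34) → (42.39,62.38) → (66.27,95.47) → (48.58,17.29), returning to the start.

; Generated by LaserGRBL
G21
G90
G0 X23.99 Y98.78
M4 S204
G1 X22.40 Y99.03 F3456
G1 X34.81 Y83.44 F3456
G1 X52.91 Y62.84 F3456
G1 X68.38 Y48.07 F3456
G1 X72.91 Y49.95 F3456
M5
G0 X136.50 Y113.32
M4 S787
G1 X134.30 Y120.10 F554
G1 X128.53 Y124.29 F554
G1 X121.41 Y124.29 F554
G1 X115.64 Y120.10 F554
G1 X113.44 Y113.32 F554
G1 X115.64 Y106.54 F554
G1 X121.41 Y102.35 F554
G1 X128.53 Y102.35 F554
G1 X134.30 Y106.54 F554
G1 X136.50 Y113.32 F554
M5
G0 X70.69 Y28.86
M4 S451
G1 X64.59 Y52.86 F1573
G1 X57.79 Y72.12 F1573
G1 X50.27 Y86.64 F1573
G1 X42.05 Y96.42 F1573
G1 X33.11 Y101.46 F1573
M5
G0 X112.33 Y100.45
M4 S451
G1 X110.81 Y107.46 F1573
G1 X108.34 Y114.64 F1573
G1 X103.82 Y120.24 F1573
G1 X96.18 Y122.47 F1573
G1 X84.33 Y119.57 F1573
M5
G0 X48.58 Y17.29
M4 S204
G1 X135.79 Y47.36 F3456
G1 X23.80 Y92.34 F3456
G1 X42.39 Y62.38 F3456
G1 X66.27 Y95.47 F3456
G1 X48.58 Y17.29 F3456
M5
G0 X0.00 Y0.00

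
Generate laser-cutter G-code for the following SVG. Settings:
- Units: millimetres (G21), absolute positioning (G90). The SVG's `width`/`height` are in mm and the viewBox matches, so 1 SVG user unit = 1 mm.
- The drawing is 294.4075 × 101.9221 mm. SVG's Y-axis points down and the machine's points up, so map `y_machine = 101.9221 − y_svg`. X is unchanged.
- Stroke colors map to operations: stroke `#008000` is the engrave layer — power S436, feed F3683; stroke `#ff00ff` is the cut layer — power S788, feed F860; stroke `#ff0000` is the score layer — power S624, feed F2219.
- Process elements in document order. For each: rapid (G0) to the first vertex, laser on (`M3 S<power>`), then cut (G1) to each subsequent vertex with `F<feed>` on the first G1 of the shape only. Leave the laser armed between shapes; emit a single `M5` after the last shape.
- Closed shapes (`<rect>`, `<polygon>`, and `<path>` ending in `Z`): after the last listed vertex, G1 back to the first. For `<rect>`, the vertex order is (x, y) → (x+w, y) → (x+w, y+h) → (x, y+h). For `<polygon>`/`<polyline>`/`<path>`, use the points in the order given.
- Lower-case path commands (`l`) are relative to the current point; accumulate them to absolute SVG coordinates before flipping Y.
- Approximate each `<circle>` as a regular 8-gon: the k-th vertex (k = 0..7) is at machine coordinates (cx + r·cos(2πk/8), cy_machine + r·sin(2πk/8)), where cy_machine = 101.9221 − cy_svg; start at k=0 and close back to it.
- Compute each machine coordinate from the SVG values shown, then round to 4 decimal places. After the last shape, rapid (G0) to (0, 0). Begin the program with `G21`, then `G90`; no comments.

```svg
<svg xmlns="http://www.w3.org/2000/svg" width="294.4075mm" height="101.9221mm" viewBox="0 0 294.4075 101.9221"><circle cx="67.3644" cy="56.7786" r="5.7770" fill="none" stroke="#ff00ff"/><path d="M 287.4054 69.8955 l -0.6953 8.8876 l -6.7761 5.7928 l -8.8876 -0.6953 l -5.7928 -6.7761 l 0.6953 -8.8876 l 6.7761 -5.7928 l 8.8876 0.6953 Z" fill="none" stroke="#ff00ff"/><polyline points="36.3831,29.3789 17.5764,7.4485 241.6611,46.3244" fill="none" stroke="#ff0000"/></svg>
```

Since the viewBox matches the mm dimensions, user units are millimetres directly. The only transform is the Y-flip y_m = 101.9221 − y_svg.

Shape 1 is a circle drawn with `<circle>`. Its stroke #ff00ff means cut at S788, F860. After flipping Y the toolpath is (73.1414,45.1435) → (71.4494,49.2285) → (67.3644,50.9205) → (63.2794,49.2285) → (61.5874,45.1435) → (63.2794,41.0585) → (67.3644,39.3665) → (71.4494,41.0585) → (73.1414,45.1435), returning to the start.

Shape 2 is a regular polygon drawn with `<path>`. Its stroke #ff00ff means cut at S788, F860. After flipping Y the toolpath is (287.4054,32.0266) → (286.7101,23.1390) → (279.9340,17.3462) → (271.0464,18.0415) → (265.2536,24.8176) → (265.9489,33.7052) → (272.7250,39.4980) → (281.6126,38.8027) → (287.4054,32.0266), returning to the start.

Shape 3 is a open polyline drawn with `<polyline>`. Its stroke #ff0000 means score at S624, F2219. After flipping Y the toolpath is (36.3831,72.5432) → (17.5764,94.4736) → (241.6611,55.5977).

G21
G90
G0 X73.1414 Y45.1435
M3 S788
G1 X71.4494 Y49.2285 F860
G1 X67.3644 Y50.9205
G1 X63.2794 Y49.2285
G1 X61.5874 Y45.1435
G1 X63.2794 Y41.0585
G1 X67.3644 Y39.3665
G1 X71.4494 Y41.0585
G1 X73.1414 Y45.1435
G0 X287.4054 Y32.0266
M3 S788
G1 X286.7101 Y23.1390 F860
G1 X279.9340 Y17.3462
G1 X271.0464 Y18.0415
G1 X265.2536 Y24.8176
G1 X265.9489 Y33.7052
G1 X272.7250 Y39.4980
G1 X281.6126 Y38.8027
G1 X287.4054 Y32.0266
G0 X36.3831 Y72.5432
M3 S624
G1 X17.5764 Y94.4736 F2219
G1 X241.6611 Y55.5977
M5
G0 X0.0000 Y0.0000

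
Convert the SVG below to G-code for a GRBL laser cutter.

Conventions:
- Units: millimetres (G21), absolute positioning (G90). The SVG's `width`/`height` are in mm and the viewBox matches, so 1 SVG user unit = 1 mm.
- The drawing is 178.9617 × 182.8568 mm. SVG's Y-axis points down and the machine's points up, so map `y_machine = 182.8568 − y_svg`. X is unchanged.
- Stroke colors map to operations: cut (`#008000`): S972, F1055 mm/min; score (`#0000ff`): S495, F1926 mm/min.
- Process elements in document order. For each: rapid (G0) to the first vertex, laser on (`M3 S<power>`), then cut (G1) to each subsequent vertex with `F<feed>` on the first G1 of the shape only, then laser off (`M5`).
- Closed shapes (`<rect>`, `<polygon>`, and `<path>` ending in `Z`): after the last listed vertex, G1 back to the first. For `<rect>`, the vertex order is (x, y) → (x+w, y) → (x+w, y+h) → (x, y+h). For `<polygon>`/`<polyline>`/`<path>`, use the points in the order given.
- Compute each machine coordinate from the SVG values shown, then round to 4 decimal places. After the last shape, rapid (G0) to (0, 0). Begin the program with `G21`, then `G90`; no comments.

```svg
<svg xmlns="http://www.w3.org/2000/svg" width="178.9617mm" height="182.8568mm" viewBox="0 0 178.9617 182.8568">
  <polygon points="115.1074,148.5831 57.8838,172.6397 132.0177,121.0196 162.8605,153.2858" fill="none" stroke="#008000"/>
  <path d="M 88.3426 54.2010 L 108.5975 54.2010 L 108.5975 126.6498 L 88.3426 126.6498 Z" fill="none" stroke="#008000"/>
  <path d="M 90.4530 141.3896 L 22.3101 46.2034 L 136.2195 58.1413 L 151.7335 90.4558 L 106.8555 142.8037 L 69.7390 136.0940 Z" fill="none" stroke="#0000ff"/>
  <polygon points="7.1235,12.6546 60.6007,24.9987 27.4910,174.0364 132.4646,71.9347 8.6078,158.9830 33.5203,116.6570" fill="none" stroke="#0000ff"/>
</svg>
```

G21
G90
G0 X115.1074 Y34.2737
M3 S972
G1 X57.8838 Y10.2171 F1055
G1 X132.0177 Y61.8372
G1 X162.8605 Y29.5710
G1 X115.1074 Y34.2737
M5
G0 X88.3426 Y128.6558
M3 S972
G1 X108.5975 Y128.6558 F1055
G1 X108.5975 Y56.2070
G1 X88.3426 Y56.2070
G1 X88.3426 Y128.6558
M5
G0 X90.4530 Y41.4672
M3 S495
G1 X22.3101 Y136.6534 F1926
G1 X136.2195 Y124.7155
G1 X151.7335 Y92.4010
G1 X106.8555 Y40.0531
G1 X69.7390 Y46.7628
G1 X90.4530 Y41.4672
M5
G0 X7.1235 Y170.2022
M3 S495
G1 X60.6007 Y157.8581 F1926
G1 X27.4910 Y8.8204
G1 X132.4646 Y110.9221
G1 X8.6078 Y23.8738
G1 X33.5203 Y66.1998
G1 X7.1235 Y170.2022
M5
G0 X0.0000 Y0.0000

Since the viewBox matches the mm dimensions, user units are millimetres directly. The only transform is the Y-flip y_m = 182.8568 − y_svg.

Shape 1 is a closed polygon drawn with `<polygon>`. Its stroke #008000 means cut at S972, F1055. After flipping Y the toolpath is (115.1074,34.2737) → (57.8838,10.2171) → (132.0177,61.8372) → (162.8605,29.5710) → (115.1074,34.2737), returning to the start.

Shape 2 is a rectangle drawn with `<path>`. Its stroke #008000 means cut at S972, F1055. After flipping Y the toolpath is (88.3426,128.6558) → (108.5975,128.6558) → (108.5975,56.2070) → (88.3426,56.2070) → (88.3426,128.6558), returning to the start.

Shape 3 is a closed polygon drawn with `<path>`. Its stroke #0000ff means score at S495, F1926. After flipping Y the toolpath is (90.4530,41.4672) → (22.3101,136.6534) → (136.2195,124.7155) → (151.7335,92.4010) → (106.8555,40.0531) → (69.7390,46.7628) → (90.4530,41.4672), returning to the start.

Shape 4 is a closed polygon drawn with `<polygon>`. Its stroke #0000ff means score at S495, F1926. After flipping Y the toolpath is (7.1235,170.2022) → (60.6007,157.8581) → (27.4910,8.8204) → (132.4646,110.9221) → (8.6078,23.8738) → (33.5203,66.1998) → (7.1235,170.2022), returning to the start.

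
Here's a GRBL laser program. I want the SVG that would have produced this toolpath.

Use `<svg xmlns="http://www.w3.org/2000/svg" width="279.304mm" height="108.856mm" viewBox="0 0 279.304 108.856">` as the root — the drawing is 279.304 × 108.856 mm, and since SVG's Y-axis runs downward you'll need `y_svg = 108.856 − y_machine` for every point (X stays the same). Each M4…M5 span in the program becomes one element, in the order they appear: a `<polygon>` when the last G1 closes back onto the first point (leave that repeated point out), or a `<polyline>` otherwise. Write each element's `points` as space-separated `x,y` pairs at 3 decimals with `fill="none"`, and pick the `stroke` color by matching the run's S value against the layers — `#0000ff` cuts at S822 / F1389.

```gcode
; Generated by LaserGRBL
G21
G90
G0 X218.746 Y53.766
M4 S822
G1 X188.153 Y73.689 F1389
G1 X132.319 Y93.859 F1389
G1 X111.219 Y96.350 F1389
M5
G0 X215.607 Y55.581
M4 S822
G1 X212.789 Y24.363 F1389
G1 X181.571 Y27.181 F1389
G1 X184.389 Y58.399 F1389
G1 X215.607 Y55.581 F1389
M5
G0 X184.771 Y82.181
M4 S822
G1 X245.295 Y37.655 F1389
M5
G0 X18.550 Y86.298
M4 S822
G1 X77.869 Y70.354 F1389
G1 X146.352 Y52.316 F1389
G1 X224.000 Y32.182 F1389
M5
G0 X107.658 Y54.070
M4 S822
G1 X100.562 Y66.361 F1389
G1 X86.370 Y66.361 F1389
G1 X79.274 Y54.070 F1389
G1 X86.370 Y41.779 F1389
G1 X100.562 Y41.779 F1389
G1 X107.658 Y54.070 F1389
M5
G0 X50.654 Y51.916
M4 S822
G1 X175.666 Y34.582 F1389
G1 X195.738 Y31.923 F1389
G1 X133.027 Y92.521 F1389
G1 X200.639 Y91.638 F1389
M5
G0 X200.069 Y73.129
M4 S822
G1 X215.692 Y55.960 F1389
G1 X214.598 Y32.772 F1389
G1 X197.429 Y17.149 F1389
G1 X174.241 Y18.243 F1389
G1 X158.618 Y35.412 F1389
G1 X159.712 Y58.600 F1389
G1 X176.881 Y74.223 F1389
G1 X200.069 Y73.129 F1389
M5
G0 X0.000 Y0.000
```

Machine Y-up, SVG Y-down with viewBox height 108.856, so y_svg = 108.856 − y_machine; X carries over. Every run uses S822, so all elements get stroke `#0000ff` (cut).

Run 1: The run is open, so emit a `<polyline>` with points (Y-flipped): 218.746,55.090 188.153,35.167 132.319,14.997 111.219,12.506.

Run 2: The run returns to its start, so emit a `<polygon>` with points (Y-flipped): 215.607,53.275 212.789,84.493 181.571,81.675 184.389,50.457.

Run 3: The run is open, so emit a `<polyline>` with points (Y-flipped): 184.771,26.675 245.295,71.201.

Run 4: The run is open, so emit a `<polyline>` with points (Y-flipped): 18.550,22.558 77.869,38.502 146.352,56.540 224.000,76.674.

Run 5: The run returns to its start, so emit a `<polygon>` with points (Y-flipped): 107.658,54.786 100.562,42.495 86.370,42.495 79.274,54.786 86.370,67.077 100.562,67.077.

Run 6: The run is open, so emit a `<polyline>` with points (Y-flipped): 50.654,56.940 175.666,74.274 195.738,76.933 133.027,16.335 200.639,17.218.

Run 7: The run returns to its start, so emit a `<polygon>` with points (Y-flipped): 200.069,35.727 215.692,52.896 214.598,76.084 197.429,91.707 174.241,90.613 158.618,73.444 159.712,50.256 176.881,34.633.

<svg xmlns="http://www.w3.org/2000/svg" width="279.304mm" height="108.856mm" viewBox="0 0 279.304 108.856">
  <polyline points="218.746,55.090 188.153,35.167 132.319,14.997 111.219,12.506" fill="none" stroke="#0000ff"/>
  <polygon points="215.607,53.275 212.789,84.493 181.571,81.675 184.389,50.457" fill="none" stroke="#0000ff"/>
  <polyline points="184.771,26.675 245.295,71.201" fill="none" stroke="#0000ff"/>
  <polyline points="18.550,22.558 77.869,38.502 146.352,56.540 224.000,76.674" fill="none" stroke="#0000ff"/>
  <polygon points="107.658,54.786 100.562,42.495 86.370,42.495 79.274,54.786 86.370,67.077 100.562,67.077" fill="none" stroke="#0000ff"/>
  <polyline points="50.654,56.940 175.666,74.274 195.738,76.933 133.027,16.335 200.639,17.218" fill="none" stroke="#0000ff"/>
  <polygon points="200.069,35.727 215.692,52.896 214.598,76.084 197.429,91.707 174.241,90.613 158.618,73.444 159.712,50.256 176.881,34.633" fill="none" stroke="#0000ff"/>
</svg>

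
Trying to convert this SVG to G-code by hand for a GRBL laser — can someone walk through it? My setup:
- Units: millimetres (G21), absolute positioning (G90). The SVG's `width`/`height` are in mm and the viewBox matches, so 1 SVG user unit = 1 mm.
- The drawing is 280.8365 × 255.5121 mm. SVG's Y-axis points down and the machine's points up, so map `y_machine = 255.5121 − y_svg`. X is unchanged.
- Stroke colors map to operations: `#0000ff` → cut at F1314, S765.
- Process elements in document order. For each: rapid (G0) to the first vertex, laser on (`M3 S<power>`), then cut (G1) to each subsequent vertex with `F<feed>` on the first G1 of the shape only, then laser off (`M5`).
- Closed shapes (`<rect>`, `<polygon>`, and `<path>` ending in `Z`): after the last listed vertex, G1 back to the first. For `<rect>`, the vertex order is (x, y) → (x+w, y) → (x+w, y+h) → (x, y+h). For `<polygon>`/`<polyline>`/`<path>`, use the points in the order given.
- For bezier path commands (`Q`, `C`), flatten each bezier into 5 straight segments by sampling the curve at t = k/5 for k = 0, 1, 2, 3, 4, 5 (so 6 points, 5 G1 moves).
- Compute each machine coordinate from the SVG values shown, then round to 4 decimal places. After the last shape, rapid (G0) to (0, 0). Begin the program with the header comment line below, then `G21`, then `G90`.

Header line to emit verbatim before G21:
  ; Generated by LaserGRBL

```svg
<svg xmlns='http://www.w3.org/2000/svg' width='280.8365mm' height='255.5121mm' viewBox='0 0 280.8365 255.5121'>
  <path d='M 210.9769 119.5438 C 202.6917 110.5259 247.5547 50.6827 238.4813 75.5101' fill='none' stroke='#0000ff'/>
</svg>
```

Since the viewBox matches the mm dimensions, user units are millimetres directly. The only transform is the Y-flip y_m = 255.5121 − y_svg.

Shape 1 is a cubic bezier drawn with `<path>`. Its stroke #0000ff means cut at S765, F1314. After flipping Y the toolpath is (210.9769,135.9683) → (211.5269,146.3941) → (219.6924,162.5142) → (230.3333,177.8247) → (238.3096,185.8219) → (238.4813,180.0020).

; Generated by LaserGRBL
G21
G90
G0 X210.9769 Y135.9683
M3 S765
G1 X211.5269 Y146.3941 F1314
G1 X219.6924 Y162.5142
G1 X230.3333 Y177.8247
G1 X238.3096 Y185.8219
G1 X238.4813 Y180.0020
M5
G0 X0.0000 Y0.0000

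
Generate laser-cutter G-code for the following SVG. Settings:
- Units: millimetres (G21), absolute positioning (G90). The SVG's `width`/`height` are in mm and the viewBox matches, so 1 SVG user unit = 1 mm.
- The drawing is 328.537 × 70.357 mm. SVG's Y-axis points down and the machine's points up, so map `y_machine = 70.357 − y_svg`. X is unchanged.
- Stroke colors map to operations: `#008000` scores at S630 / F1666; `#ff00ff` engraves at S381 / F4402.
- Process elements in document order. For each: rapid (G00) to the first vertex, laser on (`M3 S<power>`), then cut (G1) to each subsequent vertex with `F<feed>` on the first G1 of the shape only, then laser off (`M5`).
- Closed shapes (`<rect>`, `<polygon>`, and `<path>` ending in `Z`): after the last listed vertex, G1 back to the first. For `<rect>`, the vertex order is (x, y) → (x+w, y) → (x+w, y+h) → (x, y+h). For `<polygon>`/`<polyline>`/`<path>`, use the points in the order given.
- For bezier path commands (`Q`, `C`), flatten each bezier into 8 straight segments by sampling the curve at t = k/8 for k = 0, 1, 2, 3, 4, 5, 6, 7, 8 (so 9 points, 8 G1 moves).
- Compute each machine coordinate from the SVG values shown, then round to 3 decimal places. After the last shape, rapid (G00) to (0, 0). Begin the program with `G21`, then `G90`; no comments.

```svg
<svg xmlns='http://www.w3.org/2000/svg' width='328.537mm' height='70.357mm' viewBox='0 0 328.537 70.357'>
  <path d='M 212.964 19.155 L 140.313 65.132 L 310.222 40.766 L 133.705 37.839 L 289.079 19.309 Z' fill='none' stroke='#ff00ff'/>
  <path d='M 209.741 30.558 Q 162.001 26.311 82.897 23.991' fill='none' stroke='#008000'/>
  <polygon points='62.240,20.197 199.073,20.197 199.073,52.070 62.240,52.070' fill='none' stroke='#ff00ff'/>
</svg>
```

G21
G90
G00 X212.964 Y51.202
M3 S381
G1 X140.313 Y5.225 F4402
G1 X310.222 Y29.591
G1 X133.705 Y32.518
G1 X289.079 Y51.048
G1 X212.964 Y51.202
M5
G00 X209.741 Y39.799
M3 S630
G1 X197.316 Y40.831 F1666
G1 X183.911 Y41.802
G1 X169.525 Y42.713
G1 X154.160 Y43.564
G1 X137.814 Y44.355
G1 X120.489 Y45.086
G1 X102.183 Y45.756
G1 X82.897 Y46.366
M5
G00 X62.240 Y50.160
M3 S381
G1 X199.073 Y50.160 F4402
G1 X199.073 Y18.287
G1 X62.240 Y18.287
G1 X62.240 Y50.160
M5
G00 X0.000 Y0.000

Since the viewBox matches the mm dimensions, user units are millimetres directly. The only transform is the Y-flip y_m = 70.357 − y_svg.

Shape 1 is a closed polygon drawn with `<path>`. Its stroke #ff00ff means engrave at S381, F4402. After flipping Y the toolpath is (212.964,51.202) → (140.313,5.225) → (310.222,29.591) → (133.705,32.518) → (289.079,51.048) → (212.964,51.202), returning to the start.

Shape 2 is a quadratic bezier drawn with `<path>`. Its stroke #008000 means score at S630, F1666. After flipping Y the toolpath is (209.741,39.799) → (197.316,40.831) → (183.911,41.802) → (169.525,42.713) → (154.160,43.564) → (137.814,44.355) → (120.489,45.086) → (102.183,45.756) → (82.897,46.366).

Shape 3 is a rectangle drawn with `<polygon>`. Its stroke #ff00ff means engrave at S381, F4402. After flipping Y the toolpath is (62.240,50.160) → (199.073,50.160) → (199.073,18.287) → (62.240,18.287) → (62.240,50.160), returning to the start.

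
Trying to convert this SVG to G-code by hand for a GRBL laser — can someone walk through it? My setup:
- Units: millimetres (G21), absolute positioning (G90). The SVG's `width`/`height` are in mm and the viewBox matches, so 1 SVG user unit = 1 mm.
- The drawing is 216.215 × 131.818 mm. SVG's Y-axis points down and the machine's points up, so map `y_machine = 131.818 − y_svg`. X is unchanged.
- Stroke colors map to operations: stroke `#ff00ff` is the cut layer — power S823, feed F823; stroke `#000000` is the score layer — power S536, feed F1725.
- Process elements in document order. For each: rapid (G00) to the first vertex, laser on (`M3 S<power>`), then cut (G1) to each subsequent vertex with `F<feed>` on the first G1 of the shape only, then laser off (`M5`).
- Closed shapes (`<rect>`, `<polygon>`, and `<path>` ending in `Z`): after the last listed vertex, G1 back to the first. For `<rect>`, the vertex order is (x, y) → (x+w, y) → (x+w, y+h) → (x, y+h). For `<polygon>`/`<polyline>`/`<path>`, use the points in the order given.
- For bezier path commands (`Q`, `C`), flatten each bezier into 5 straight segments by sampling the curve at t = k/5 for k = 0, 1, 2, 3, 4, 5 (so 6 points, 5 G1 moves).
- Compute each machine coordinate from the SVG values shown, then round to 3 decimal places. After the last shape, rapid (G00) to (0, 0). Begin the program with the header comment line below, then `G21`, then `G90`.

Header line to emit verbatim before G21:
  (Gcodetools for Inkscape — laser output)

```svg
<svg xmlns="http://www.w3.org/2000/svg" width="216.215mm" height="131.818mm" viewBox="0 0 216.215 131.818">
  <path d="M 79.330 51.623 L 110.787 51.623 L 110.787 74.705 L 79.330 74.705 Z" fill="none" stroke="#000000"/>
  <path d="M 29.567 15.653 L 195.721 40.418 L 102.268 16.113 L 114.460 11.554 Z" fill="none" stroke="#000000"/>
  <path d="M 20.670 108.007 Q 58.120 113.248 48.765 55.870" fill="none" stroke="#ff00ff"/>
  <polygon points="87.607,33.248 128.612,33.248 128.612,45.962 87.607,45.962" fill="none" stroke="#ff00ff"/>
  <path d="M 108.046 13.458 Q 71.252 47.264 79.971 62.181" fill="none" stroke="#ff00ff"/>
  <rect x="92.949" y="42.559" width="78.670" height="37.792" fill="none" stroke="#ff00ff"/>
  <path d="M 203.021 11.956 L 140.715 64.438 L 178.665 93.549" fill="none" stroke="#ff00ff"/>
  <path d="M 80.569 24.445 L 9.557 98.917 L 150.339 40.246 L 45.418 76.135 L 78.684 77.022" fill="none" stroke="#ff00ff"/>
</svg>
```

1 u = 1 mm; y_m = 131.818 − y.

[1] `<path>` rectangle, #000000→score S536 F1725: (79.330,80.195) → (110.787,80.195) → (110.787,57.113) → (79.330,57.113) → (79.330,80.195) (closed)

[2] `<path>` closed polygon, #000000→score S536 F1725: (29.567,116.165) → (195.721,91.400) → (102.268,115.705) → (114.460,120.264) → (29.567,116.165) (closed)

[3] `<path>` quadratic bezier, #ff00ff→cut S823 F823: (20.670,23.811) → (33.778,24.219) → (43.141,29.637) → (48.760,40.065) → (50.635,55.502) → (48.765,75.948)

[4] `<polygon>` rectangle, #ff00ff→cut S823 F823: (87.607,98.570) → (128.612,98.570) → (128.612,85.856) → (87.607,85.856) → (87.607,98.570) (closed)

[5] `<path>` quadratic bezier, #ff00ff→cut S823 F823: (108.046,118.360) → (95.149,105.593) → (85.893,94.337) → (80.278,84.593) → (78.304,76.359) → (79.971,69.637)

[6] `<rect>` rectangle, #ff00ff→cut S823 F823: (92.949,89.259) → (171.619,89.259) → (171.619,51.467) → (92.949,51.467) → (92.949,89.259) (closed)

[7] `<path>` open polyline, #ff00ff→cut S823 F823: (203.021,119.862) → (140.715,67.380) → (178.665,38.269)

[8] `<path>` open polyline, #ff00ff→cut S823 F823: (80.569,107.373) → (9.557,32.901) → (150.339,91.572) → (45.418,55.683) → (78.684,54.796)

(Gcodetools for Inkscape — laser output)
G21
G90
G00 X79.330 Y80.195
M3 S536
G1 X110.787 Y80.195 F1725
G1 X110.787 Y57.113
G1 X79.330 Y57.113
G1 X79.330 Y80.195
M5
G00 X29.567 Y116.165
M3 S536
G1 X195.721 Y91.400 F1725
G1 X102.268 Y115.705
G1 X114.460 Y120.264
G1 X29.567 Y116.165
M5
G00 X20.670 Y23.811
M3 S823
G1 X33.778 Y24.219 F823
G1 X43.141 Y29.637
G1 X48.760 Y40.065
G1 X50.635 Y55.502
G1 X48.765 Y75.948
M5
G00 X87.607 Y98.570
M3 S823
G1 X128.612 Y98.570 F823
G1 X128.612 Y85.856
G1 X87.607 Y85.856
G1 X87.607 Y98.570
M5
G00 X108.046 Y118.360
M3 S823
G1 X95.149 Y105.593 F823
G1 X85.893 Y94.337
G1 X80.278 Y84.593
G1 X78.304 Y76.359
G1 X79.971 Y69.637
M5
G00 X92.949 Y89.259
M3 S823
G1 X171.619 Y89.259 F823
G1 X171.619 Y51.467
G1 X92.949 Y51.467
G1 X92.949 Y89.259
M5
G00 X203.021 Y119.862
M3 S823
G1 X140.715 Y67.380 F823
G1 X178.665 Y38.269
M5
G00 X80.569 Y107.373
M3 S823
G1 X9.557 Y32.901 F823
G1 X150.339 Y91.572
G1 X45.418 Y55.683
G1 X78.684 Y54.796
M5
G00 X0.000 Y0.000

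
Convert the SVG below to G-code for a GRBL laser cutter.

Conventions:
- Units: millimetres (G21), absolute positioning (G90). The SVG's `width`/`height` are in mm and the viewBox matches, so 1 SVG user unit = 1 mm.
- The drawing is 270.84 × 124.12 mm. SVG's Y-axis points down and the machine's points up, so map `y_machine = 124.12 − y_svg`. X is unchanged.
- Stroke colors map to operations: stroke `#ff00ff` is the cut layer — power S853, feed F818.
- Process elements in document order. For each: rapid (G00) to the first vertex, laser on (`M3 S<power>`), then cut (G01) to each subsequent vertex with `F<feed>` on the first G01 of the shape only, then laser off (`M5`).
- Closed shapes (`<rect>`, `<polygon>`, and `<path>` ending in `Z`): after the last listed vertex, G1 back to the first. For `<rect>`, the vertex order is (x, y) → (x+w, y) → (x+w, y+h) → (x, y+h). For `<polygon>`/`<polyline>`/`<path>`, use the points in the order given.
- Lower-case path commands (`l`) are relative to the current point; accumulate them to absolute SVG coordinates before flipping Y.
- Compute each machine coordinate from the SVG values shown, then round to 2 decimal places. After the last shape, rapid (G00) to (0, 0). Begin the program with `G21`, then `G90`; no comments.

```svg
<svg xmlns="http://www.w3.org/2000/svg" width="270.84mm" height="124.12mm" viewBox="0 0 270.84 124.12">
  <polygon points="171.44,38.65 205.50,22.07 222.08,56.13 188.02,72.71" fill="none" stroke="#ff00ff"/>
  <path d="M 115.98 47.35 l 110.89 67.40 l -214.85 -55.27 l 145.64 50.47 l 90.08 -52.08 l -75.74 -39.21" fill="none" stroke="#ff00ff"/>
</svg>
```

1 u = 1 mm; y_m = 124.12 − y.

[1] `<polygon>` regular polygon, #ff00ff→cut S853 F818: (171.44,85.47) → (205.50,102.05) → (222.08,67.99) → (188.02,51.41) → (171.44,85.47) (closed)

[2] `<path>` open polyline, #ff00ff→cut S853 F818: (115.98,76.77) → (226.87,9.37) → (12.02,64.64) → (157.66,14.17) → (247.74,66.25) → (172.00,105.46)

G21
G90
G00 X171.44 Y85.47
M3 S853
G01 X205.50 Y102.05 F818
G01 X222.08 Y67.99
G01 X188.02 Y51.41
G01 X171.44 Y85.47
M5
G00 X115.98 Y76.77
M3 S853
G01 X226.87 Y9.37 F818
G01 X12.02 Y64.64
G01 X157.66 Y14.17
G01 X247.74 Y66.25
G01 X172.00 Y105.46
M5
G00 X0.00 Y0.00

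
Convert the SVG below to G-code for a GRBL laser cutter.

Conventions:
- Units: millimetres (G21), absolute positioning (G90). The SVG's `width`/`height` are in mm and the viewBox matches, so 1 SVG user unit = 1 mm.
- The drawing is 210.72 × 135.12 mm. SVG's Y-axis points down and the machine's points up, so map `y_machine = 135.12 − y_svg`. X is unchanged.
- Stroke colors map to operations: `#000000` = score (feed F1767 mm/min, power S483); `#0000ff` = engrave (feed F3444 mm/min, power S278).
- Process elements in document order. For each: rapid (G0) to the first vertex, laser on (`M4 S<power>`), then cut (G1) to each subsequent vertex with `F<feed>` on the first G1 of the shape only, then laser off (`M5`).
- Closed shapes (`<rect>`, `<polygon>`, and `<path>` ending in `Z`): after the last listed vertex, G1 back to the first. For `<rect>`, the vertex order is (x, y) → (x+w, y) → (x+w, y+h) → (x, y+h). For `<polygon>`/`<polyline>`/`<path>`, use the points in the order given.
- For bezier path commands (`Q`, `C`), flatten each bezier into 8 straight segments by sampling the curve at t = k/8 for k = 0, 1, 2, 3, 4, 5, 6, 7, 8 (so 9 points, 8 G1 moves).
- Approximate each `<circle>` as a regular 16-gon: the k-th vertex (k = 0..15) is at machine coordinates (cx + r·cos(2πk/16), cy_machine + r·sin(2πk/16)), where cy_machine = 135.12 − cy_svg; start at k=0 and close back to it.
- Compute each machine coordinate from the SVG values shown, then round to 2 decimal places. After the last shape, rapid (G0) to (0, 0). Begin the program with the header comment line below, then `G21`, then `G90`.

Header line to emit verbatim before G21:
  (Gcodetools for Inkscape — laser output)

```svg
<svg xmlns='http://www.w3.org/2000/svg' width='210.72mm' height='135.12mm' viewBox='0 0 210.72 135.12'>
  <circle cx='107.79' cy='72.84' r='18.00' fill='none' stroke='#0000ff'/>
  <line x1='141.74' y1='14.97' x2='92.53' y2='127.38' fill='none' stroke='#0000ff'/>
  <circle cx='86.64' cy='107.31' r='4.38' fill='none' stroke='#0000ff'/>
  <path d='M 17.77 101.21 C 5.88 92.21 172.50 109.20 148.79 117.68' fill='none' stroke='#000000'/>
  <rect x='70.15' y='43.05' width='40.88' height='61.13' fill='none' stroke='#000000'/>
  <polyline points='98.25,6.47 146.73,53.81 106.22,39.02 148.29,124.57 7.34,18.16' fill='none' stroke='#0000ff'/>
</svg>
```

viewBox `0 0 210.72 135.12` with mm width/height → 1 unit = 1 mm. Flip: y_m = 135.12 − y_svg.

**Shape 1** — `<circle>` circle, stroke `#0000ff` → engrave (S278, F3444). Machine vertices: (125.79,62.28) → (124.42,69.17) → (120.52,75.01) → (114.68,78.91) → (107.79,80.28) → (100.90,78.91) → (95.06,75.01) → (91.16,69.17) → (89.79,62.28) → (91.16,55.39) → (95.06,49.55) → (100.90,45.65) → (107.79,44.28) → (114.68,45.65) → (120.52,49.55) → (124.42,55.39) → (125.79,62.28). Closed: final G1 returns to the first vertex.

**Shape 2** — `<line>` line segment, stroke `#0000ff` → engrave (S278, F3444). Machine vertices: (141.74,120.15) → (92.53,7.74). Open path.

**Shape 3** — `<circle>` circle, stroke `#0000ff` → engrave (S278, F3444). Machine vertices: (91.02,27.81) → (90.69,29.49) → (89.74,30.91) → (88.32,31.86) → (86.64,32.19) → (84.96,31.86) → (83.54,30.91) → (82.59,29.49) → (82.26,27.81) → (82.59,26.13) → (83.54,24.71) → (84.96,23.76) → (86.64,23.43) → (88.32,23.76) → (89.74,24.71) → (90.69,26.13) → (91.02,27.81). Closed: final G1 returns to the first vertex.

**Shape 4** — `<path>` cubic bezier, stroke `#000000` → score (S483, F1767). Control points (SVG): P0=(17.77,101.21), P1=(5.88,92.21), P2=(172.50,109.20), P3=(148.79,117.68); sampled at t=k/8. Machine vertices: (17.77,33.91) → (20.96,36.13) → (36.56,36.33) → (60.25,34.89) → (87.71,32.23) → (114.62,28.75) → (136.65,24.86) → (149.48,20.95) → (148.79,17.44). Open path.

**Shape 5** — `<rect>` rectangle, stroke `#000000` → score (S483, F1767). Machine vertices: (70.15,92.07) → (111.03,92.07) → (111.03,30.94) → (70.15,30.94) → (70.15,92.07). Closed: final G1 returns to the first vertex.

**Shape 6** — `<polyline>` open polyline, stroke `#0000ff` → engrave (S278, F3444). Machine vertices: (98.25,128.65) → (146.73,81.31) → (106.22,96.10) → (148.29,10.55) → (7.34,116.96). Open path.

(Gcodetools for Inkscape — laser output)
G21
G90
G0 X125.79 Y62.28
M4 S278
G1 X124.42 Y69.17 F3444
G1 X120.52 Y75.01
G1 X114.68 Y78.91
G1 X107.79 Y80.28
G1 X100.90 Y78.91
G1 X95.06 Y75.01
G1 X91.16 Y69.17
G1 X89.79 Y62.28
G1 X91.16 Y55.39
G1 X95.06 Y49.55
G1 X100.90 Y45.65
G1 X107.79 Y44.28
G1 X114.68 Y45.65
G1 X120.52 Y49.55
G1 X124.42 Y55.39
G1 X125.79 Y62.28
M5
G0 X141.74 Y120.15
M4 S278
G1 X92.53 Y7.74 F3444
M5
G0 X91.02 Y27.81
M4 S278
G1 X90.69 Y29.49 F3444
G1 X89.74 Y30.91
G1 X88.32 Y31.86
G1 X86.64 Y32.19
G1 X84.96 Y31.86
G1 X83.54 Y30.91
G1 X82.59 Y29.49
G1 X82.26 Y27.81
G1 X82.59 Y26.13
G1 X83.54 Y24.71
G1 X84.96 Y23.76
G1 X86.64 Y23.43
G1 X88.32 Y23.76
G1 X89.74 Y24.71
G1 X90.69 Y26.13
G1 X91.02 Y27.81
M5
G0 X17.77 Y33.91
M4 S483
G1 X20.96 Y36.13 F1767
G1 X36.56 Y36.33
G1 X60.25 Y34.89
G1 X87.71 Y32.23
G1 X114.62 Y28.75
G1 X136.65 Y24.86
G1 X149.48 Y20.95
G1 X148.79 Y17.44
M5
G0 X70.15 Y92.07
M4 S483
G1 X111.03 Y92.07 F1767
G1 X111.03 Y30.94
G1 X70.15 Y30.94
G1 X70.15 Y92.07
M5
G0 X98.25 Y128.65
M4 S278
G1 X146.73 Y81.31 F3444
G1 X106.22 Y96.10
G1 X148.29 Y10.55
G1 X7.34 Y116.96
M5
G0 X0.00 Y0.00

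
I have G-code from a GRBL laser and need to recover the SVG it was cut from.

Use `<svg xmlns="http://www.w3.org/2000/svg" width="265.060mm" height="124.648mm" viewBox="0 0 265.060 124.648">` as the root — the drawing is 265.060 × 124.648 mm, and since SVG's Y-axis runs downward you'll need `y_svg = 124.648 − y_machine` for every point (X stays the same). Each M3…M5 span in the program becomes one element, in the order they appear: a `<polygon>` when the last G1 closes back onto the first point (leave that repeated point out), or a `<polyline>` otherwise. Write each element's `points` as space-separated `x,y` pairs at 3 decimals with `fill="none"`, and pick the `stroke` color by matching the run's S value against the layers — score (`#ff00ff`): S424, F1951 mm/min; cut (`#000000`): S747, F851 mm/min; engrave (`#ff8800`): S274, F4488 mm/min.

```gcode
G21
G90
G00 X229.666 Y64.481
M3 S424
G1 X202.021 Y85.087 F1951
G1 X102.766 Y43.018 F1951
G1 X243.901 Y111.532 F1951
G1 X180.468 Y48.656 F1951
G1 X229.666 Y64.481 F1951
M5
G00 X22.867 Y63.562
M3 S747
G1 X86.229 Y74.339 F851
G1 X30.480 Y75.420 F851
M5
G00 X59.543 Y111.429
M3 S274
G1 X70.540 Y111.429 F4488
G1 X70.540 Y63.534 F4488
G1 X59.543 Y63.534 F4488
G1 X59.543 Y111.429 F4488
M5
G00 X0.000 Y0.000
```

Machine Y-up, SVG Y-down with viewBox height 124.648, so y_svg = 124.648 − y_machine; X carries over.

Run 1: power S424 maps to stroke `#ff00ff` (score). The run returns to its start, so emit a `<polygon>` with points (Y-flipped): 229.666,60.167 202.021,39.561 102.766,81.630 243.901,13.116 180.468,75.992.

Run 2: S747 ⇒ cut layer `#000000`. The run is open, so emit a `<polyline>` with points (Y-flipped): 22.867,61.086 86.229,50.309 30.480,49.228.

Run 3: power S274 maps to stroke `#ff8800` (engrave). The run returns to its start, so emit a `<polygon>` with points (Y-flipped): 59.543,13.219 70.540,13.219 70.540,61.114 59.543,61.114.

<svg xmlns="http://www.w3.org/2000/svg" width="265.060mm" height="124.648mm" viewBox="0 0 265.060 124.648">
  <polygon points="229.666,60.167 202.021,39.561 102.766,81.630 243.901,13.116 180.468,75.992" fill="none" stroke="#ff00ff"/>
  <polyline points="22.867,61.086 86.229,50.309 30.480,49.228" fill="none" stroke="#000000"/>
  <polygon points="59.543,13.219 70.540,13.219 70.540,61.114 59.543,61.114" fill="none" stroke="#ff8800"/>
</svg>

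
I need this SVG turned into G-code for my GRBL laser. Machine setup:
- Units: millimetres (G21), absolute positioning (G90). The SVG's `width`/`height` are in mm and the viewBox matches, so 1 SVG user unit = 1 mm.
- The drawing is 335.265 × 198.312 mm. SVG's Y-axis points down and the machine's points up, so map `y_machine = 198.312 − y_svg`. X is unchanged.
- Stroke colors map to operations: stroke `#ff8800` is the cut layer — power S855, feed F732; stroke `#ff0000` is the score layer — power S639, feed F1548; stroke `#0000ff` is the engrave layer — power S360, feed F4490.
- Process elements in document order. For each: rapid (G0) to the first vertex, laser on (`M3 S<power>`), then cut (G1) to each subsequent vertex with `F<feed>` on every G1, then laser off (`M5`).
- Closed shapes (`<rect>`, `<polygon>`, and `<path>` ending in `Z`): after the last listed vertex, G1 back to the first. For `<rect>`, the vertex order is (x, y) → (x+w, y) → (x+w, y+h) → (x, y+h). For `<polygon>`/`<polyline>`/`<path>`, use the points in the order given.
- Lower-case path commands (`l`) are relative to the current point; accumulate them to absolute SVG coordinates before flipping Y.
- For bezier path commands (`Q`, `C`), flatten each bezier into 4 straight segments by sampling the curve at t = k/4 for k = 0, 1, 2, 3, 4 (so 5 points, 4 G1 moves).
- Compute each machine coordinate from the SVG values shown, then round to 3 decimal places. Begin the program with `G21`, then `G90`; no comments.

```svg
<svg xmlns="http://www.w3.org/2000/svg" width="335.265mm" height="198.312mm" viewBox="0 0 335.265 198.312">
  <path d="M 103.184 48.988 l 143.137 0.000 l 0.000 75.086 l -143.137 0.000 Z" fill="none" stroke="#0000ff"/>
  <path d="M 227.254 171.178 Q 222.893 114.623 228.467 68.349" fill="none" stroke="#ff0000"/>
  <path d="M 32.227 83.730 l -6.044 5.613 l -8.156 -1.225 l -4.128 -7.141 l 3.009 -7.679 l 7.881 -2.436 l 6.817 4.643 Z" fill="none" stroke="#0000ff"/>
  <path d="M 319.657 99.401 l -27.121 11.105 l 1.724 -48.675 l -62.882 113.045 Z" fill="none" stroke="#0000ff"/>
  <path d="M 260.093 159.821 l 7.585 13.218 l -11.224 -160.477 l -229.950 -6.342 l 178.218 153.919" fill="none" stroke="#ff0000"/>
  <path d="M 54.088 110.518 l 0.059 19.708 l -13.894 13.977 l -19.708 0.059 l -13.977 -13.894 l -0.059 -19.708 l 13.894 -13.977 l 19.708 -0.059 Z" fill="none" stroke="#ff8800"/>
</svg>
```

1 u = 1 mm; y_m = 198.312 − y.

[1] `<path>` rectangle, #0000ff→engrave S360 F4490: (103.184,149.324) → (246.321,149.324) → (246.321,74.238) → (103.184,74.238) → (103.184,149.324) (closed)

[2] `<path>` quadratic bezier, #ff0000→score S639 F1548: (227.254,27.134) → (225.694,54.769) → (225.377,81.119) → (226.301,106.183) → (228.467,129.963)

[3] `<path>` regular polygon, #0000ff→engrave S360 F4490: (32.227,114.582) → (26.183,108.969) → (18.027,110.194) → (13.899,117.335) → (16.908,125.014) → (24.789,127.450) → (31.606,122.807) → (32.227,114.582) (closed)

[4] `<path>` closed polygon, #0000ff→engrave S360 F4490: (319.657,98.911) → (292.536,87.806) → (294.260,136.481) → (231.378,23.436) → (319.657,98.911) (closed)

[5] `<path>` open polyline, #ff0000→score S639 F1548: (260.093,38.491) → (267.678,25.273) → (256.454,185.750) → (26.504,192.092) → (204.722,38.173)

[6] `<path>` regular polygon, #ff8800→cut S855 F732: (54.088,87.794) → (54.147,68.086) → (40.253,54.109) → (20.545,54.050) → (6.568,67.944) → (6.509,87.652) → (20.403,101.629) → (40.111,101.688) → (54.088,87.794) (closed)

G21
G90
G0 X103.184 Y149.324
M3 S360
G1 X246.321 Y149.324 F4490
G1 X246.321 Y74.238 F4490
G1 X103.184 Y74.238 F4490
G1 X103.184 Y149.324 F4490
M5
G0 X227.254 Y27.134
M3 S639
G1 X225.694 Y54.769 F1548
G1 X225.377 Y81.119 F1548
G1 X226.301 Y106.183 F1548
G1 X228.467 Y129.963 F1548
M5
G0 X32.227 Y114.582
M3 S360
G1 X26.183 Y108.969 F4490
G1 X18.027 Y110.194 F4490
G1 X13.899 Y117.335 F4490
G1 X16.908 Y125.014 F4490
G1 X24.789 Y127.450 F4490
G1 X31.606 Y122.807 F4490
G1 X32.227 Y114.582 F4490
M5
G0 X319.657 Y98.911
M3 S360
G1 X292.536 Y87.806 F4490
G1 X294.260 Y136.481 F4490
G1 X231.378 Y23.436 F4490
G1 X319.657 Y98.911 F4490
M5
G0 X260.093 Y38.491
M3 S639
G1 X267.678 Y25.273 F1548
G1 X256.454 Y185.750 F1548
G1 X26.504 Y192.092 F1548
G1 X204.722 Y38.173 F1548
M5
G0 X54.088 Y87.794
M3 S855
G1 X54.147 Y68.086 F732
G1 X40.253 Y54.109 F732
G1 X20.545 Y54.050 F732
G1 X6.568 Y67.944 F732
G1 X6.509 Y87.652 F732
G1 X20.403 Y101.629 F732
G1 X40.111 Y101.688 F732
G1 X54.088 Y87.794 F732
M5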